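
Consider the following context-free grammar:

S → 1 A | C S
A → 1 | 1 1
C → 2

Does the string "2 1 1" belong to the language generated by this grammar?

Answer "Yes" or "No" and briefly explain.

Yes - a valid derivation exists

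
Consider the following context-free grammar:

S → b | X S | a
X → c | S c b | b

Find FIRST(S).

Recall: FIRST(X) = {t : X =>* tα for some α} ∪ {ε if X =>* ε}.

We compute FIRST(S) using the standard algorithm.
FIRST(S) = {a, b, c}
FIRST(X) = {a, b, c}
Therefore, FIRST(S) = {a, b, c}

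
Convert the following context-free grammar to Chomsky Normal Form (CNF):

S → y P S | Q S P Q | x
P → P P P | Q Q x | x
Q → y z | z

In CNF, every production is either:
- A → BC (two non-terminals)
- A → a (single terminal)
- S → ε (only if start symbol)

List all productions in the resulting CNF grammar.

TY → y; S → x; TX → x; P → x; TZ → z; Q → z; S → TY X0; X0 → P S; S → Q X1; X1 → S X2; X2 → P Q; P → P X3; X3 → P P; P → Q X4; X4 → Q TX; Q → TY TZ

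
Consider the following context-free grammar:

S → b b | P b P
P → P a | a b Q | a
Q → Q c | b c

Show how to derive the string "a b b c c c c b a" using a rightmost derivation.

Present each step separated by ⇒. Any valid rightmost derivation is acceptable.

S ⇒ P b P ⇒ P b a ⇒ a b Q b a ⇒ a b Q c b a ⇒ a b Q c c b a ⇒ a b Q c c c b a ⇒ a b b c c c c b a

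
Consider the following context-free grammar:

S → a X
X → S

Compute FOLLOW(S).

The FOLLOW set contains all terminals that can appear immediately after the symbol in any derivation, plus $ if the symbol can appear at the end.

We compute FOLLOW(S) using the standard algorithm.
FOLLOW(S) starts with {$}.
FIRST(S) = {a}
FIRST(X) = {a}
FOLLOW(S) = {$}
FOLLOW(X) = {$}
Therefore, FOLLOW(S) = {$}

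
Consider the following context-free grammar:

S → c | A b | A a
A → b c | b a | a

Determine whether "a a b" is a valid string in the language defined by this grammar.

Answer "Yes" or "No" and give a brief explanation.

No - no valid derivation exists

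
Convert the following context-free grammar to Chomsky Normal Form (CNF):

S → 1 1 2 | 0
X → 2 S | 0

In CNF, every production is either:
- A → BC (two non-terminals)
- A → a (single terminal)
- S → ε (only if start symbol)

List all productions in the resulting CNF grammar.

T1 → 1; T2 → 2; S → 0; X → 0; S → T1 X0; X0 → T1 T2; X → T2 S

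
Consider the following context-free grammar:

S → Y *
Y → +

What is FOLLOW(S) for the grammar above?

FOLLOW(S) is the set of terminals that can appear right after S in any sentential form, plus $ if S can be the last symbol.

We compute FOLLOW(S) using the standard algorithm.
FOLLOW(S) starts with {$}.
FIRST(S) = {+}
FIRST(Y) = {+}
FOLLOW(S) = {$}
FOLLOW(Y) = {*}
Therefore, FOLLOW(S) = {$}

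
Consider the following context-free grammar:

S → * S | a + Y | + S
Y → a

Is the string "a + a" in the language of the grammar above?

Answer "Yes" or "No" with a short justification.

Yes - a valid derivation exists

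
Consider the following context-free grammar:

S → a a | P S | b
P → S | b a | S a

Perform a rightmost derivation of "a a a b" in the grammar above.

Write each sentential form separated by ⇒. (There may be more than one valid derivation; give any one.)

S ⇒ P S ⇒ P b ⇒ S a b ⇒ a a a b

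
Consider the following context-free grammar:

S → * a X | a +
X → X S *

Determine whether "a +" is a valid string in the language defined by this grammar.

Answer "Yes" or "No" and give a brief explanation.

Yes - a valid derivation exists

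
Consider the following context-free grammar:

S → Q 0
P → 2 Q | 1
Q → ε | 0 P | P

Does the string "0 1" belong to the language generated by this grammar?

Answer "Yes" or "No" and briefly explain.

No - no valid derivation exists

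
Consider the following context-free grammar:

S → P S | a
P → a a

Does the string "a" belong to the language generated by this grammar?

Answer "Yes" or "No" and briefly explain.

Yes - a valid derivation exists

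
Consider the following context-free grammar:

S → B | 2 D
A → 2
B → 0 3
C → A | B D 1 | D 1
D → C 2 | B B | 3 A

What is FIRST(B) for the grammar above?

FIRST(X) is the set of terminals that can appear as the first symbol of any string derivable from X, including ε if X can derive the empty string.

We compute FIRST(B) using the standard algorithm.
FIRST(A) = {2}
FIRST(B) = {0}
FIRST(C) = {0, 2, 3}
FIRST(D) = {0, 2, 3}
FIRST(S) = {0, 2}
Therefore, FIRST(B) = {0}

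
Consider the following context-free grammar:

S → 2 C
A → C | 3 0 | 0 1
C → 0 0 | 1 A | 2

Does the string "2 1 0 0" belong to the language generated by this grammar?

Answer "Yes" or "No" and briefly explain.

Yes - a valid derivation exists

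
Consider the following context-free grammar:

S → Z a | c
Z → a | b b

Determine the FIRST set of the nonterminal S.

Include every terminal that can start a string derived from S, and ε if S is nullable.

We compute FIRST(S) using the standard algorithm.
FIRST(S) = {a, b, c}
FIRST(Z) = {a, b}
Therefore, FIRST(S) = {a, b, c}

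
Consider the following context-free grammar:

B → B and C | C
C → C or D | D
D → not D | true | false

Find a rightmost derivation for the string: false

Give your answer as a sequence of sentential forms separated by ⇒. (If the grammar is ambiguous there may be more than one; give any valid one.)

B ⇒ C ⇒ D ⇒ false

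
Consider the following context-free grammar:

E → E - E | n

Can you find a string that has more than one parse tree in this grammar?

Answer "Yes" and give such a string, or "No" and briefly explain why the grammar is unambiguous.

Yes - the string 'n - n - n - n - n - n' has two distinct parse trees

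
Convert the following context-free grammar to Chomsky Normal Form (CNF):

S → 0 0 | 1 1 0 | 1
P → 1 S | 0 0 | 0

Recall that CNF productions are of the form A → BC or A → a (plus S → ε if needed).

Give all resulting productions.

T0 → 0; T1 → 1; S → 1; P → 0; S → T0 T0; S → T1 X0; X0 → T1 T0; P → T1 S; P → T0 T0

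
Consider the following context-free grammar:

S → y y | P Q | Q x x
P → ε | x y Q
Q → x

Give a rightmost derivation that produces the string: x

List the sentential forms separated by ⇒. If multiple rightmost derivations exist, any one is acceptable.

S ⇒ P Q ⇒ P x ⇒ x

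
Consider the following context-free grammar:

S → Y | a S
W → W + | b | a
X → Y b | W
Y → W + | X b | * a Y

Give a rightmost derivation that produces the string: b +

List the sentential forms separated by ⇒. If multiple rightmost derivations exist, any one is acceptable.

S ⇒ Y ⇒ W + ⇒ b +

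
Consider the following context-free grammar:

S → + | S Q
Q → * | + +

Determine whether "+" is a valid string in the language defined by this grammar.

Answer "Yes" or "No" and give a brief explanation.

Yes - a valid derivation exists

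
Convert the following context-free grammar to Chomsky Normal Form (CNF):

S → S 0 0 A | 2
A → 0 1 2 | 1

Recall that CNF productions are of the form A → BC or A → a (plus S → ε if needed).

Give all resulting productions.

T0 → 0; S → 2; T1 → 1; T2 → 2; A → 1; S → S X0; X0 → T0 X1; X1 → T0 A; A → T0 X2; X2 → T1 T2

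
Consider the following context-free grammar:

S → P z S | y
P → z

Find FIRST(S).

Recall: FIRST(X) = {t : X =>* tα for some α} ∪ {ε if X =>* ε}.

We compute FIRST(S) using the standard algorithm.
FIRST(P) = {z}
FIRST(S) = {y, z}
Therefore, FIRST(S) = {y, z}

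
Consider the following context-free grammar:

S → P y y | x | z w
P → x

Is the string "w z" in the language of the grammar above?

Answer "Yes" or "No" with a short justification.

No - no valid derivation exists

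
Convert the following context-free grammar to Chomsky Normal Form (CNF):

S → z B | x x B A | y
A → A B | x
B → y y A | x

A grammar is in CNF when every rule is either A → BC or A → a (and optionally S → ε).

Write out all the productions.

TZ → z; TX → x; S → y; A → x; TY → y; B → x; S → TZ B; S → TX X0; X0 → TX X1; X1 → B A; A → A B; B → TY X2; X2 → TY A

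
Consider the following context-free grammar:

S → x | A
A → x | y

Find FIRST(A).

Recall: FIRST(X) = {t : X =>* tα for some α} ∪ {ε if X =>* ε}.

We compute FIRST(A) using the standard algorithm.
FIRST(A) = {x, y}
FIRST(S) = {x, y}
Therefore, FIRST(A) = {x, y}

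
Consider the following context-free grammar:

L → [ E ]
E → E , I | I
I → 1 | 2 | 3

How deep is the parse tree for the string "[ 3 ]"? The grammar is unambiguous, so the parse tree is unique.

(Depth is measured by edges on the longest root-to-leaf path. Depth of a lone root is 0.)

3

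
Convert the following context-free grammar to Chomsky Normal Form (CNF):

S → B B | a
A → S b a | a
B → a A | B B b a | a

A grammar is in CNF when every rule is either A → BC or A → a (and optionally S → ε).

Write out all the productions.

S → a; TB → b; TA → a; A → a; B → a; S → B B; A → S X0; X0 → TB TA; B → TA A; B → B X1; X1 → B X2; X2 → TB TA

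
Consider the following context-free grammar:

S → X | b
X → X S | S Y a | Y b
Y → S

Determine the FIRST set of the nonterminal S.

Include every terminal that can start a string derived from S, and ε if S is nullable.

We compute FIRST(S) using the standard algorithm.
FIRST(S) = {b}
FIRST(X) = {b}
FIRST(Y) = {b}
Therefore, FIRST(S) = {b}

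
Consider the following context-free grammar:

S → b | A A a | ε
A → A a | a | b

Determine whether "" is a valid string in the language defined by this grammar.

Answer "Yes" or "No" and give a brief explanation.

Yes - a valid derivation exists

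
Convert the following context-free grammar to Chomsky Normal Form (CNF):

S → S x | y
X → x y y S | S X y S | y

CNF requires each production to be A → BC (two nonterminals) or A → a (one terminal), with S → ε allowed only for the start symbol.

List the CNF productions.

TX → x; S → y; TY → y; X → y; S → S TX; X → TX X0; X0 → TY X1; X1 → TY S; X → S X2; X2 → X X3; X3 → TY S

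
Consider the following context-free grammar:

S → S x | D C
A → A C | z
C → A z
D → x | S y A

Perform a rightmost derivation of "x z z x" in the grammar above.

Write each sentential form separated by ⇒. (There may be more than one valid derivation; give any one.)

S ⇒ S x ⇒ D C x ⇒ D A z x ⇒ D z z x ⇒ x z z x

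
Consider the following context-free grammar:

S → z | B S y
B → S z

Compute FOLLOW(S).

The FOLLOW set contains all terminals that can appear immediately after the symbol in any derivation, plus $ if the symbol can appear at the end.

We compute FOLLOW(S) using the standard algorithm.
FOLLOW(S) starts with {$}.
FIRST(B) = {z}
FIRST(S) = {z}
FOLLOW(B) = {z}
FOLLOW(S) = {$, y, z}
Therefore, FOLLOW(S) = {$, y, z}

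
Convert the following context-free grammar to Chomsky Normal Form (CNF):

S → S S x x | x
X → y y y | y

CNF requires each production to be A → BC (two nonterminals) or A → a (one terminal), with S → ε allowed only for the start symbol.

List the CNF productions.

TX → x; S → x; TY → y; X → y; S → S X0; X0 → S X1; X1 → TX TX; X → TY X2; X2 → TY TY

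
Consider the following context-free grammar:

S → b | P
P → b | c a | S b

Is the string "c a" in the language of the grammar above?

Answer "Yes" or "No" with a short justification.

Yes - a valid derivation exists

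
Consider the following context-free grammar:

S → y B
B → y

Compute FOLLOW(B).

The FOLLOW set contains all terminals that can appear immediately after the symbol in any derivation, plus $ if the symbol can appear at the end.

We compute FOLLOW(B) using the standard algorithm.
FOLLOW(S) starts with {$}.
FIRST(B) = {y}
FIRST(S) = {y}
FOLLOW(B) = {$}
FOLLOW(S) = {$}
Therefore, FOLLOW(B) = {$}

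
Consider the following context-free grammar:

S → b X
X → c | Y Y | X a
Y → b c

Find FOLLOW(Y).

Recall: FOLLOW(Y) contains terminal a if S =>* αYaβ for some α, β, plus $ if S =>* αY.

We compute FOLLOW(Y) using the standard algorithm.
FOLLOW(S) starts with {$}.
FIRST(S) = {b}
FIRST(X) = {b, c}
FIRST(Y) = {b}
FOLLOW(S) = {$}
FOLLOW(X) = {$, a}
FOLLOW(Y) = {$, a, b}
Therefore, FOLLOW(Y) = {$, a, b}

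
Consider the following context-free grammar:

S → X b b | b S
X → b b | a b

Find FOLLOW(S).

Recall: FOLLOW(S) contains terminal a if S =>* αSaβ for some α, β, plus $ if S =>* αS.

We compute FOLLOW(S) using the standard algorithm.
FOLLOW(S) starts with {$}.
FIRST(S) = {a, b}
FIRST(X) = {a, b}
FOLLOW(S) = {$}
FOLLOW(X) = {b}
Therefore, FOLLOW(S) = {$}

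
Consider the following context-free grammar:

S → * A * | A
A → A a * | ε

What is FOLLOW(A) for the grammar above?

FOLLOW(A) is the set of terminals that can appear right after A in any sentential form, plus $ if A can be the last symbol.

We compute FOLLOW(A) using the standard algorithm.
FOLLOW(S) starts with {$}.
FIRST(A) = {a, ε}
FIRST(S) = {*, a, ε}
FOLLOW(A) = {$, *, a}
FOLLOW(S) = {$}
Therefore, FOLLOW(A) = {$, *, a}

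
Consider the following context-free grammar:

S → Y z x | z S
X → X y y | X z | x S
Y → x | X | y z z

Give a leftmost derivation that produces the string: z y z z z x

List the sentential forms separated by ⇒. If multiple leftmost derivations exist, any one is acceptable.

S ⇒ z S ⇒ z Y z x ⇒ z y z z z x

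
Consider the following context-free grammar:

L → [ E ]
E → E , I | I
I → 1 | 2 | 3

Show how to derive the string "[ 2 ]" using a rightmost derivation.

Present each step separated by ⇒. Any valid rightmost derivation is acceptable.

L ⇒ [ E ] ⇒ [ I ] ⇒ [ 2 ]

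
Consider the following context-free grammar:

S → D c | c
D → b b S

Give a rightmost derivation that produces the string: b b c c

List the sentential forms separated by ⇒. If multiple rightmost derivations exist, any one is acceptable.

S ⇒ D c ⇒ b b S c ⇒ b b c c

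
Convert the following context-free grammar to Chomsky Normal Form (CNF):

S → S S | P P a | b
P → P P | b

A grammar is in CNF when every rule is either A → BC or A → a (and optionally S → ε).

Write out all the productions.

TA → a; S → b; P → b; S → S S; S → P X0; X0 → P TA; P → P P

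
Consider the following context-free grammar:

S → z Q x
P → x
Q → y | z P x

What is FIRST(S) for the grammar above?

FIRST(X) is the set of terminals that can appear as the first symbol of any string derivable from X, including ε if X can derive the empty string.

We compute FIRST(S) using the standard algorithm.
FIRST(P) = {x}
FIRST(Q) = {y, z}
FIRST(S) = {z}
Therefore, FIRST(S) = {z}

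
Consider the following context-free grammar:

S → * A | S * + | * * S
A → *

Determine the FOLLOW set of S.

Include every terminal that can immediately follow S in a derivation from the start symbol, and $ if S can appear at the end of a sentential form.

We compute FOLLOW(S) using the standard algorithm.
FOLLOW(S) starts with {$}.
FIRST(A) = {*}
FIRST(S) = {*}
FOLLOW(A) = {$, *}
FOLLOW(S) = {$, *}
Therefore, FOLLOW(S) = {$, *}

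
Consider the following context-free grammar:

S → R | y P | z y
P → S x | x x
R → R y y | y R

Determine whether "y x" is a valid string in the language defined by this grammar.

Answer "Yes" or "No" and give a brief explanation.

No - no valid derivation exists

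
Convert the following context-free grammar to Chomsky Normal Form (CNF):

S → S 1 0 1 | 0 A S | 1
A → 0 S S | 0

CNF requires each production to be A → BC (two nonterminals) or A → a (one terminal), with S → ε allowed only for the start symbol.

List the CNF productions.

T1 → 1; T0 → 0; S → 1; A → 0; S → S X0; X0 → T1 X1; X1 → T0 T1; S → T0 X2; X2 → A S; A → T0 X3; X3 → S S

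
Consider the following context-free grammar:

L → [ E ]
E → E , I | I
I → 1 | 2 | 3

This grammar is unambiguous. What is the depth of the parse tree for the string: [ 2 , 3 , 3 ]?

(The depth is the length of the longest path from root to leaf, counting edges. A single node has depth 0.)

5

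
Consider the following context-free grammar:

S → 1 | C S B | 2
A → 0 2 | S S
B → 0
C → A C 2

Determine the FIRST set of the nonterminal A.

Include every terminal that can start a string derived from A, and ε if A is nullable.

We compute FIRST(A) using the standard algorithm.
FIRST(A) = {0, 1, 2}
FIRST(B) = {0}
FIRST(C) = {0, 1, 2}
FIRST(S) = {0, 1, 2}
Therefore, FIRST(A) = {0, 1, 2}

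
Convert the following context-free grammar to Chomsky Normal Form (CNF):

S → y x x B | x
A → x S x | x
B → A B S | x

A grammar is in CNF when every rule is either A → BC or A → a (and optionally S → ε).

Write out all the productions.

TY → y; TX → x; S → x; A → x; B → x; S → TY X0; X0 → TX X1; X1 → TX B; A → TX X2; X2 → S TX; B → A X3; X3 → B S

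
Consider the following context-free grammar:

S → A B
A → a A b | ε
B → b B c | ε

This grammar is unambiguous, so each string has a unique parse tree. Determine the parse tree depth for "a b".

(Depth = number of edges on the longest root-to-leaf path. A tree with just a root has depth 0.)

3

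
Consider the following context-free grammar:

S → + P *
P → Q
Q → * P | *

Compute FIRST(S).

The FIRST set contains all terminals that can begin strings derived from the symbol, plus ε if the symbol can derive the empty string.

We compute FIRST(S) using the standard algorithm.
FIRST(P) = {*}
FIRST(Q) = {*}
FIRST(S) = {+}
Therefore, FIRST(S) = {+}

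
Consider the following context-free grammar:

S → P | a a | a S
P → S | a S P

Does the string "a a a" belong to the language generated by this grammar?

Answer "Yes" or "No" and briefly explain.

Yes - a valid derivation exists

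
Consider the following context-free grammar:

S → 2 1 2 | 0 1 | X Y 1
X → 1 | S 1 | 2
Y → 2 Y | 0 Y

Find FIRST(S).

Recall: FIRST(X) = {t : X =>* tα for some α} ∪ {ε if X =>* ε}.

We compute FIRST(S) using the standard algorithm.
FIRST(S) = {0, 1, 2}
FIRST(X) = {0, 1, 2}
FIRST(Y) = {0, 2}
Therefore, FIRST(S) = {0, 1, 2}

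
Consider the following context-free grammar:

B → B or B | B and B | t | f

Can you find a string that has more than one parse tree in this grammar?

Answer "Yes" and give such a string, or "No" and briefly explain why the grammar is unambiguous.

Yes - the string 't and f or f and t and t' has two distinct parse trees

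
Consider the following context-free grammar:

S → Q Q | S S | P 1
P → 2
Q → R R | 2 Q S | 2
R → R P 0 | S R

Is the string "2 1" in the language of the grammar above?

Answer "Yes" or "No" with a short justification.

Yes - a valid derivation exists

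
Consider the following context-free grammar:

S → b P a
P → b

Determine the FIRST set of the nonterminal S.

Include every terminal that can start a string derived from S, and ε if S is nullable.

We compute FIRST(S) using the standard algorithm.
FIRST(P) = {b}
FIRST(S) = {b}
Therefore, FIRST(S) = {b}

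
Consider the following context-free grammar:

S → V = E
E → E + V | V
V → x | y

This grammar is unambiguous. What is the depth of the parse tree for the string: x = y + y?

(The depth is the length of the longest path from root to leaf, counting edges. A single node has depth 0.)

4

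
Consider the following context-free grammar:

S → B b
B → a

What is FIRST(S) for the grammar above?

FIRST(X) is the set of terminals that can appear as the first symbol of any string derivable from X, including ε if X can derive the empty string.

We compute FIRST(S) using the standard algorithm.
FIRST(B) = {a}
FIRST(S) = {a}
Therefore, FIRST(S) = {a}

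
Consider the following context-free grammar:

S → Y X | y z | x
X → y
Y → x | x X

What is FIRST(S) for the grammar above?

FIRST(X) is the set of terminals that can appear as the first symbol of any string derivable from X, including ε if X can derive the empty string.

We compute FIRST(S) using the standard algorithm.
FIRST(S) = {x, y}
FIRST(X) = {y}
FIRST(Y) = {x}
Therefore, FIRST(S) = {x, y}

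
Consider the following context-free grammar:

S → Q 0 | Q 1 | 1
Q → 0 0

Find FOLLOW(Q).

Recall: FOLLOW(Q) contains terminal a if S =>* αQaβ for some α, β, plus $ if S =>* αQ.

We compute FOLLOW(Q) using the standard algorithm.
FOLLOW(S) starts with {$}.
FIRST(Q) = {0}
FIRST(S) = {0, 1}
FOLLOW(Q) = {0, 1}
FOLLOW(S) = {$}
Therefore, FOLLOW(Q) = {0, 1}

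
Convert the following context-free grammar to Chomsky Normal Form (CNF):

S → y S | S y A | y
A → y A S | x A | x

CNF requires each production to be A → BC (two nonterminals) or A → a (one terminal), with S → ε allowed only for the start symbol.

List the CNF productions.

TY → y; S → y; TX → x; A → x; S → TY S; S → S X0; X0 → TY A; A → TY X1; X1 → A S; A → TX A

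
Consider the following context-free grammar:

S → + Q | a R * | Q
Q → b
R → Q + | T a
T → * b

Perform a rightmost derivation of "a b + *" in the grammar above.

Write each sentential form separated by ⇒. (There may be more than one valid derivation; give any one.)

S ⇒ a R * ⇒ a Q + * ⇒ a b + *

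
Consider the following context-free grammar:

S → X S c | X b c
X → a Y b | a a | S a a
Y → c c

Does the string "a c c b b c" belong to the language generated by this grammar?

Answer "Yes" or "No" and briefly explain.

Yes - a valid derivation exists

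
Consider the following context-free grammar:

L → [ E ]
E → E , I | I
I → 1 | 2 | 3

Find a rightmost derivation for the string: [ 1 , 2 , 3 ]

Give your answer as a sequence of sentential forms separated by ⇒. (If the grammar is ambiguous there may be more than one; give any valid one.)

L ⇒ [ E ] ⇒ [ E , I ] ⇒ [ E , 3 ] ⇒ [ E , I , 3 ] ⇒ [ E , 2 , 3 ] ⇒ [ I , 2 , 3 ] ⇒ [ 1 , 2 , 3 ]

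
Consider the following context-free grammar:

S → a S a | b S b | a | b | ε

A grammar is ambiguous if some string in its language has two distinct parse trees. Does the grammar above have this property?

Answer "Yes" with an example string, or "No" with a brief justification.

No - the grammar is unambiguous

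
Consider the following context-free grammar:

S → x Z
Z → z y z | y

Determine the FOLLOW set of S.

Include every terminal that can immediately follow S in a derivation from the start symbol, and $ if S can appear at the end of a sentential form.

We compute FOLLOW(S) using the standard algorithm.
FOLLOW(S) starts with {$}.
FIRST(S) = {x}
FIRST(Z) = {y, z}
FOLLOW(S) = {$}
FOLLOW(Z) = {$}
Therefore, FOLLOW(S) = {$}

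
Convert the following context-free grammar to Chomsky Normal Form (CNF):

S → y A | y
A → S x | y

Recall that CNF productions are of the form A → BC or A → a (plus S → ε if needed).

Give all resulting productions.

TY → y; S → y; TX → x; A → y; S → TY A; A → S TX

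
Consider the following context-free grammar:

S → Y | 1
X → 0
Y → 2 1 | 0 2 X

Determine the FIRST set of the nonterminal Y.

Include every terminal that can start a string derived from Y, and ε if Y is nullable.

We compute FIRST(Y) using the standard algorithm.
FIRST(S) = {0, 1, 2}
FIRST(X) = {0}
FIRST(Y) = {0, 2}
Therefore, FIRST(Y) = {0, 2}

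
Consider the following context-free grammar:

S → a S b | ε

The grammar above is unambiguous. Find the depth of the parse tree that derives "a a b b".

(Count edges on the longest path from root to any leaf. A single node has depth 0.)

3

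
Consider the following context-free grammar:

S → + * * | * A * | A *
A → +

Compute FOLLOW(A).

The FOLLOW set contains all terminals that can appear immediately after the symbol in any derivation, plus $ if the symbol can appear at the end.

We compute FOLLOW(A) using the standard algorithm.
FOLLOW(S) starts with {$}.
FIRST(A) = {+}
FIRST(S) = {*, +}
FOLLOW(A) = {*}
FOLLOW(S) = {$}
Therefore, FOLLOW(A) = {*}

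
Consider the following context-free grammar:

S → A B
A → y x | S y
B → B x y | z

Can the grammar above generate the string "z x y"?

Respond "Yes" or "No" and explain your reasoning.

No - no valid derivation exists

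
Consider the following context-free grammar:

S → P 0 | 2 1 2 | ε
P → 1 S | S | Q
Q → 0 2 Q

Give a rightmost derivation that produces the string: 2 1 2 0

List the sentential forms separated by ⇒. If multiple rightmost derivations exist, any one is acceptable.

S ⇒ P 0 ⇒ S 0 ⇒ 2 1 2 0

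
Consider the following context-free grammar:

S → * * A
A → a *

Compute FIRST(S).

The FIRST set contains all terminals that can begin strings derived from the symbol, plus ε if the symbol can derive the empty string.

We compute FIRST(S) using the standard algorithm.
FIRST(A) = {a}
FIRST(S) = {*}
Therefore, FIRST(S) = {*}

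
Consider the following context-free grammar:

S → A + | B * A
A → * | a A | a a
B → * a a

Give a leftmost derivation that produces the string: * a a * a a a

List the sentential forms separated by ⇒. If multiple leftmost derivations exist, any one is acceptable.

S ⇒ B * A ⇒ * a a * A ⇒ * a a * a A ⇒ * a a * a a a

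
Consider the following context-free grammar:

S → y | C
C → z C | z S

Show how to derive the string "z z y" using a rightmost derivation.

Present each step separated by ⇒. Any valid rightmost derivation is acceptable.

S ⇒ C ⇒ z C ⇒ z z S ⇒ z z y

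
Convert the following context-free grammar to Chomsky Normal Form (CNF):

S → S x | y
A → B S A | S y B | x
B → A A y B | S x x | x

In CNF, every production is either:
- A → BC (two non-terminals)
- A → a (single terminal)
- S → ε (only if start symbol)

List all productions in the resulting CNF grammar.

TX → x; S → y; TY → y; A → x; B → x; S → S TX; A → B X0; X0 → S A; A → S X1; X1 → TY B; B → A X2; X2 → A X3; X3 → TY B; B → S X4; X4 → TX TX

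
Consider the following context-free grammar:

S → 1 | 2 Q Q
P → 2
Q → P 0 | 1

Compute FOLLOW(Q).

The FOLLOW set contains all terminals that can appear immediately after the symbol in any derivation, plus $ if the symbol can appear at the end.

We compute FOLLOW(Q) using the standard algorithm.
FOLLOW(S) starts with {$}.
FIRST(P) = {2}
FIRST(Q) = {1, 2}
FIRST(S) = {1, 2}
FOLLOW(P) = {0}
FOLLOW(Q) = {$, 1, 2}
FOLLOW(S) = {$}
Therefore, FOLLOW(Q) = {$, 1, 2}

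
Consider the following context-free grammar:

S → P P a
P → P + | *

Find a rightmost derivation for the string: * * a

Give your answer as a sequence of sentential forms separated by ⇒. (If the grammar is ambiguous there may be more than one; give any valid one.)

S ⇒ P P a ⇒ P * a ⇒ * * a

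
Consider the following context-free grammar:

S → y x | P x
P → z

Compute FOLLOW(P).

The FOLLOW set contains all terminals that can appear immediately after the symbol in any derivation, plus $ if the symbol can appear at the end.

We compute FOLLOW(P) using the standard algorithm.
FOLLOW(S) starts with {$}.
FIRST(P) = {z}
FIRST(S) = {y, z}
FOLLOW(P) = {x}
FOLLOW(S) = {$}
Therefore, FOLLOW(P) = {x}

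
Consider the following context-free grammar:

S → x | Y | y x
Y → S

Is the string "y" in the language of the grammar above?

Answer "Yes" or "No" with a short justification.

No - no valid derivation exists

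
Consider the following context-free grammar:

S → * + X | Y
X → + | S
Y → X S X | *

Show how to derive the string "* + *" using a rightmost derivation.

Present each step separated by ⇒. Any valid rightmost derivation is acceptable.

S ⇒ * + X ⇒ * + S ⇒ * + Y ⇒ * + *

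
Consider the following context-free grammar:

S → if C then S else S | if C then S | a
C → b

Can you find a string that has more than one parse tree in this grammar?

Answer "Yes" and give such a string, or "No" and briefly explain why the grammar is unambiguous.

Yes - the string 'if b then if b then if b then a else a' has two distinct parse trees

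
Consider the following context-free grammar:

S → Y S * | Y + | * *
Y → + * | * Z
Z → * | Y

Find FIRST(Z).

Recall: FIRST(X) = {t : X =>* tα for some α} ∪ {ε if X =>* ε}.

We compute FIRST(Z) using the standard algorithm.
FIRST(S) = {*, +}
FIRST(Y) = {*, +}
FIRST(Z) = {*, +}
Therefore, FIRST(Z) = {*, +}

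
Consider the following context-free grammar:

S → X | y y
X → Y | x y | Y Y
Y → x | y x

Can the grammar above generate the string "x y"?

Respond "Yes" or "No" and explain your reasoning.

Yes - a valid derivation exists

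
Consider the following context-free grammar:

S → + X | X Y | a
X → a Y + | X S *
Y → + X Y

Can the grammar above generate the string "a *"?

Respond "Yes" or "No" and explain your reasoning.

No - no valid derivation exists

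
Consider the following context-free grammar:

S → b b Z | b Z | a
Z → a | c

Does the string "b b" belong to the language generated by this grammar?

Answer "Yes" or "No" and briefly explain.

No - no valid derivation exists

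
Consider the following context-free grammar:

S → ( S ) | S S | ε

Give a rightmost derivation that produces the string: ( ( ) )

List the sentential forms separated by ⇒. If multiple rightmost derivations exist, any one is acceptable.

S ⇒ ( S ) ⇒ ( ( S ) ) ⇒ ( ( ) )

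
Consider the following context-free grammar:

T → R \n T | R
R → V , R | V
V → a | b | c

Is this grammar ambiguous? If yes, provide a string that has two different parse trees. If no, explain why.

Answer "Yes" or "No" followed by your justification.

No - the grammar is unambiguous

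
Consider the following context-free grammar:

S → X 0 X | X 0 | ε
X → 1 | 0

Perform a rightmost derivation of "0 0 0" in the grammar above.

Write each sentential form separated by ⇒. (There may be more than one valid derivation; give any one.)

S ⇒ X 0 X ⇒ X 0 0 ⇒ 0 0 0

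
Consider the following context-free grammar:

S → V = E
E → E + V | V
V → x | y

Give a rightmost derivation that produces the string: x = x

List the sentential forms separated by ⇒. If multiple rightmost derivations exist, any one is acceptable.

S ⇒ V = E ⇒ V = V ⇒ V = x ⇒ x = x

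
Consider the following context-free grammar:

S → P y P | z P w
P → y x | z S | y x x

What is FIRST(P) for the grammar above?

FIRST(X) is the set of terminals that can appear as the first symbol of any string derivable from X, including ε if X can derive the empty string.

We compute FIRST(P) using the standard algorithm.
FIRST(P) = {y, z}
FIRST(S) = {y, z}
Therefore, FIRST(P) = {y, z}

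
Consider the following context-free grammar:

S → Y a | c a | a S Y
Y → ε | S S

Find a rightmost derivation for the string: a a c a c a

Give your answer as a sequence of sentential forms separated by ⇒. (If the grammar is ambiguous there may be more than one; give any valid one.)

S ⇒ a S Y ⇒ a S S S ⇒ a S S c a ⇒ a S c a c a ⇒ a Y a c a c a ⇒ a a c a c a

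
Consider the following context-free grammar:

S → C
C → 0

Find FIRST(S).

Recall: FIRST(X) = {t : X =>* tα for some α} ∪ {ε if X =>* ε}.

We compute FIRST(S) using the standard algorithm.
FIRST(C) = {0}
FIRST(S) = {0}
Therefore, FIRST(S) = {0}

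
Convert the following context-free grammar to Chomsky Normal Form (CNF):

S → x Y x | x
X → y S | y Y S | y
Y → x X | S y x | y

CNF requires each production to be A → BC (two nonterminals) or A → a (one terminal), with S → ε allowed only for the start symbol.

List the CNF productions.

TX → x; S → x; TY → y; X → y; Y → y; S → TX X0; X0 → Y TX; X → TY S; X → TY X1; X1 → Y S; Y → TX X; Y → S X2; X2 → TY TX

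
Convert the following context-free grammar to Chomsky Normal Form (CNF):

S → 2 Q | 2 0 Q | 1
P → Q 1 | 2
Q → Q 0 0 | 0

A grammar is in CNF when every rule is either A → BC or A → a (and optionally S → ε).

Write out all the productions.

T2 → 2; T0 → 0; S → 1; T1 → 1; P → 2; Q → 0; S → T2 Q; S → T2 X0; X0 → T0 Q; P → Q T1; Q → Q X1; X1 → T0 T0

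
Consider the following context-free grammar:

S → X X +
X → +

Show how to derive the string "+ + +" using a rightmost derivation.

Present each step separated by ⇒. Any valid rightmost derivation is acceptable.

S ⇒ X X + ⇒ X + + ⇒ + + +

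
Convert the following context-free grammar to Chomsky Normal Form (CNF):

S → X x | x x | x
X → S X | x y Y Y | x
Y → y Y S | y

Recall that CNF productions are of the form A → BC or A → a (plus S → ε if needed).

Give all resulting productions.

TX → x; S → x; TY → y; X → x; Y → y; S → X TX; S → TX TX; X → S X; X → TX X0; X0 → TY X1; X1 → Y Y; Y → TY X2; X2 → Y S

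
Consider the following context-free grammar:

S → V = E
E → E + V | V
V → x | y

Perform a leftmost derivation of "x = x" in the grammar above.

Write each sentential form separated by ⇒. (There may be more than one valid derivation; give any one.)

S ⇒ V = E ⇒ x = E ⇒ x = V ⇒ x = x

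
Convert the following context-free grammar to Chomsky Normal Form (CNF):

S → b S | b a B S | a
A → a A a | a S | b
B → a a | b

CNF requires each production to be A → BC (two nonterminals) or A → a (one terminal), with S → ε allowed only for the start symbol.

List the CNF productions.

TB → b; TA → a; S → a; A → b; B → b; S → TB S; S → TB X0; X0 → TA X1; X1 → B S; A → TA X2; X2 → A TA; A → TA S; B → TA TA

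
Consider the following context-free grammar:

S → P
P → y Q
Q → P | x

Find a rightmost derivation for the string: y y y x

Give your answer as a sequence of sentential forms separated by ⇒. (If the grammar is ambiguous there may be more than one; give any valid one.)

S ⇒ P ⇒ y Q ⇒ y P ⇒ y y Q ⇒ y y P ⇒ y y y Q ⇒ y y y x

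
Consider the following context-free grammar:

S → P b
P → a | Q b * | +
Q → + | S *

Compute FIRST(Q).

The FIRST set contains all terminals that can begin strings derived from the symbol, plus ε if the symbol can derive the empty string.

We compute FIRST(Q) using the standard algorithm.
FIRST(P) = {+, a}
FIRST(Q) = {+, a}
FIRST(S) = {+, a}
Therefore, FIRST(Q) = {+, a}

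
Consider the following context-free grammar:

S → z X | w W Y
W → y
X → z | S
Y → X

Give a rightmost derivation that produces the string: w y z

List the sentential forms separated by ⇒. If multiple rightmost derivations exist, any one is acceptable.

S ⇒ w W Y ⇒ w W X ⇒ w W z ⇒ w y z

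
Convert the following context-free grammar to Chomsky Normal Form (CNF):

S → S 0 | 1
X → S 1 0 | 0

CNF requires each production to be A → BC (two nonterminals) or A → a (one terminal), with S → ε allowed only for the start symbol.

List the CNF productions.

T0 → 0; S → 1; T1 → 1; X → 0; S → S T0; X → S X0; X0 → T1 T0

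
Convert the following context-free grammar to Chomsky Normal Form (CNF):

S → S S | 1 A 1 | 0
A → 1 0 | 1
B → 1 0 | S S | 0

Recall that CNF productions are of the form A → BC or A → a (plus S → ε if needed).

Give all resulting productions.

T1 → 1; S → 0; T0 → 0; A → 1; B → 0; S → S S; S → T1 X0; X0 → A T1; A → T1 T0; B → T1 T0; B → S S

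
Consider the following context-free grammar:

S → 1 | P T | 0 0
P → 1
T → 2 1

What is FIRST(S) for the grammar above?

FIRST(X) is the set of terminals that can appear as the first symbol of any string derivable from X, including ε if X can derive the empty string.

We compute FIRST(S) using the standard algorithm.
FIRST(P) = {1}
FIRST(S) = {0, 1}
FIRST(T) = {2}
Therefore, FIRST(S) = {0, 1}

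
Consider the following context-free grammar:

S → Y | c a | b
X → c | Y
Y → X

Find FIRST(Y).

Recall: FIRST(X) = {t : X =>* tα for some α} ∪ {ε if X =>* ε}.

We compute FIRST(Y) using the standard algorithm.
FIRST(S) = {b, c}
FIRST(X) = {c}
FIRST(Y) = {c}
Therefore, FIRST(Y) = {c}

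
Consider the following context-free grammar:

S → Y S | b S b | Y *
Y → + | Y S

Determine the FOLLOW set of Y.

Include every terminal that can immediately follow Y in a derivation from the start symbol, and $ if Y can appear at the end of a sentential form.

We compute FOLLOW(Y) using the standard algorithm.
FOLLOW(S) starts with {$}.
FIRST(S) = {+, b}
FIRST(Y) = {+}
FOLLOW(S) = {$, *, +, b}
FOLLOW(Y) = {*, +, b}
Therefore, FOLLOW(Y) = {*, +, b}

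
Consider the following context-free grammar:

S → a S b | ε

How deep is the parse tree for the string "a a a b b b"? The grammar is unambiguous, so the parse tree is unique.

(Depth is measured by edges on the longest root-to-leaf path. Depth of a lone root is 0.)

4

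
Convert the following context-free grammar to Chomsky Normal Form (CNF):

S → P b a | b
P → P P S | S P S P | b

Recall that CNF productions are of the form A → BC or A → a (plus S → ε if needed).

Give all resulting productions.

TB → b; TA → a; S → b; P → b; S → P X0; X0 → TB TA; P → P X1; X1 → P S; P → S X2; X2 → P X3; X3 → S P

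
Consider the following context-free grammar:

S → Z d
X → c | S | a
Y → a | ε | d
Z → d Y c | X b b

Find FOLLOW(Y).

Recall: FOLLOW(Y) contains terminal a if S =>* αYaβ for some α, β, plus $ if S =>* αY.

We compute FOLLOW(Y) using the standard algorithm.
FOLLOW(S) starts with {$}.
FIRST(S) = {a, c, d}
FIRST(X) = {a, c, d}
FIRST(Y) = {a, d, ε}
FIRST(Z) = {a, c, d}
FOLLOW(S) = {$, b}
FOLLOW(X) = {b}
FOLLOW(Y) = {c}
FOLLOW(Z) = {d}
Therefore, FOLLOW(Y) = {c}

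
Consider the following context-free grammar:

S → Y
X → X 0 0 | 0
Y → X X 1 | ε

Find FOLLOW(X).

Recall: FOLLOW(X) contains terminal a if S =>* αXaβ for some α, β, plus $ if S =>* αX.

We compute FOLLOW(X) using the standard algorithm.
FOLLOW(S) starts with {$}.
FIRST(S) = {0, ε}
FIRST(X) = {0}
FIRST(Y) = {0, ε}
FOLLOW(S) = {$}
FOLLOW(X) = {0, 1}
FOLLOW(Y) = {$}
Therefore, FOLLOW(X) = {0, 1}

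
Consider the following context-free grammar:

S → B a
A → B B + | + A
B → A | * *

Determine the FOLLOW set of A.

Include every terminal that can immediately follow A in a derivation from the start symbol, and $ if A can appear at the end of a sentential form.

We compute FOLLOW(A) using the standard algorithm.
FOLLOW(S) starts with {$}.
FIRST(A) = {*, +}
FIRST(B) = {*, +}
FIRST(S) = {*, +}
FOLLOW(A) = {*, +, a}
FOLLOW(B) = {*, +, a}
FOLLOW(S) = {$}
Therefore, FOLLOW(A) = {*, +, a}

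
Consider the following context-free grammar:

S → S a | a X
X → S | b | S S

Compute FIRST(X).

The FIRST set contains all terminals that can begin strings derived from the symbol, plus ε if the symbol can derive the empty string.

We compute FIRST(X) using the standard algorithm.
FIRST(S) = {a}
FIRST(X) = {a, b}
Therefore, FIRST(X) = {a, b}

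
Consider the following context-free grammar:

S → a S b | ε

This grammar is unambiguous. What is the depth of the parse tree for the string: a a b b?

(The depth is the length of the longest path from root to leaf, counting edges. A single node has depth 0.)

3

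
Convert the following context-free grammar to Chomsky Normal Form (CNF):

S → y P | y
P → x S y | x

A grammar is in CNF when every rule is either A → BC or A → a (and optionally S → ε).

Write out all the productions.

TY → y; S → y; TX → x; P → x; S → TY P; P → TX X0; X0 → S TY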